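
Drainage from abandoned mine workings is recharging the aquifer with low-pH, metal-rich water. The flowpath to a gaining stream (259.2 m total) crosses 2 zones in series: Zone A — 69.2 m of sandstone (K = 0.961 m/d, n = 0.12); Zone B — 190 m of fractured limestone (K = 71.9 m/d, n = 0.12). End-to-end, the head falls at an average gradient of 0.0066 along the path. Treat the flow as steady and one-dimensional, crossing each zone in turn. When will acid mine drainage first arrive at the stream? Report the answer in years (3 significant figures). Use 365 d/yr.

3.72 years

Steady 1-D flow in series ⇒ the Darcy flux q is identical in every zone and the zone head losses add (resistances L/K in series).
Σ(L/K) = 69.2/0.961 + 190/71.9 = 72.01 + 2.643 = 74.65 d
K_eq = L_total / Σ(L/K) = 259.2 / 74.65 = 3.472 m/d
q = K_eq · i = 3.472 × 0.0066 = 0.02292 m/d (same in every zone)
Zone A: v = q/n = 0.02292/0.12 = 0.1910 m/d → t_A = 69.2/0.1910 = 362.4 d
Zone B: v = q/n = 0.02292/0.12 = 0.1910 m/d → t_B = 190/0.1910 = 994.9 d
Total t = 362.4 + 994.9 = 1357 d
   = 1357 / 365 = 3.72 yr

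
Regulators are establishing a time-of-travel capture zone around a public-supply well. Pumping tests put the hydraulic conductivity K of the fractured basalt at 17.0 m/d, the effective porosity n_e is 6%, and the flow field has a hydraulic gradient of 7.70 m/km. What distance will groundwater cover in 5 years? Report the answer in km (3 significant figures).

3.98 km

q = Ki = 17.0 × 0.0077 = 0.1309 m/d
v_s = q/n_e = 0.1309/0.06 = 2.182 m/d
T = 5 yr × 365 = 1825 d
L = v × T = 2.182 × 1825 = 3982 m
   = 3.98 km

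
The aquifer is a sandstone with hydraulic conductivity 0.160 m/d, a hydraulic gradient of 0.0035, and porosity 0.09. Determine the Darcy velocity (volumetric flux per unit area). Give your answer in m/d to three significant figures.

5.60e-4 m/d

Darcy flux q = K·i = 0.160 × 0.0035 = 5.600e-4 m/d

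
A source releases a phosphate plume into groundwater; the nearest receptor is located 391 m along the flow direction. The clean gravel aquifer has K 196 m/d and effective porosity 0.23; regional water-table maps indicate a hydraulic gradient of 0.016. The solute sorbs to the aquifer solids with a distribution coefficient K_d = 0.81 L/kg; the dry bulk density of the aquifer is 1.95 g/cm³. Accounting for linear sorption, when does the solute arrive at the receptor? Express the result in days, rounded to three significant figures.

Darcy flux q = K·i = 196 × 0.016 = 3.136 m/d
Seepage velocity v = q / n = 3.136 / 0.23 = 13.63 m/d
Retardation R = 1 + ρ_b·K_d/n = 1 + 1.95×0.81/0.23 = 7.867
Contaminant velocity v_c = v/R = 13.63/7.867 = 1.733 m/d
t = L/v_c = 391/1.733 = 225.6 d

226 days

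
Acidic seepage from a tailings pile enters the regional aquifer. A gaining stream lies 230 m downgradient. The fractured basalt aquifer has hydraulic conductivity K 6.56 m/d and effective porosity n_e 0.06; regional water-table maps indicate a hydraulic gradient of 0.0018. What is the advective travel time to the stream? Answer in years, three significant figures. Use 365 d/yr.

Darcy flux q = K·i = 6.56 × 0.0018 = 0.01181 m/d
Average linear velocity = 0.01181 / 0.06 = 0.1968 m/d
t = L / v = 230 / 0.1968 = 1169 d
   = 1169 / 365 = 3.20 yr

3.20 years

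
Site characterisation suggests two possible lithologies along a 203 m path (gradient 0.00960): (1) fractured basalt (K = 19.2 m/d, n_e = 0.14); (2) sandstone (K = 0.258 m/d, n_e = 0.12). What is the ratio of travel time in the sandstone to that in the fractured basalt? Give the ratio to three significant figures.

63.8

Unit 1 (fractured basalt): v = 19.2×0.0096/0.14 = 1.317 m/d, t = 203/1.317 = 154.2 d
Unit 2 (sandstone): v = 0.258×0.0096/0.12 = 0.02064 m/d, t = 203/0.02064 = 9835 d
t(sandstone) / t(fractured basalt) = 9835/154.2 = 63.8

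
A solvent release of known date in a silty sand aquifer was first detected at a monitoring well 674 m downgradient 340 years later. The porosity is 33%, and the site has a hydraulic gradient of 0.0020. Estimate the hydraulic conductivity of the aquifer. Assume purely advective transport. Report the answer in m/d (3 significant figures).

0.896 m/d

t = 340 years = 124100 d
v = L / t = 674 / 124100 = 0.005431 m/d
K = v · n / i = 0.005431 × 0.33 / 0.0020 = 0.896 m/d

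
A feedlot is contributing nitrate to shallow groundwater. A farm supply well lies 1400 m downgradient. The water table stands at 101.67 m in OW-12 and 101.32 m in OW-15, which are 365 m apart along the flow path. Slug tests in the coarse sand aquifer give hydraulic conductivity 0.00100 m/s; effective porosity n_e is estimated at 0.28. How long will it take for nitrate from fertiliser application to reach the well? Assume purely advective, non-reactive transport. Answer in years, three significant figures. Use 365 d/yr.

Hydraulic gradient i = (101.67 − 101.32) / 365 = 0.35 / 365 = 9.589e-4
K = 0.00100 m/s × 86400 s/d = 86.40 m/d
Darcy flux q = K·i = 86.40 × 9.589e-4 = 0.08285 m/d
v_s = q/n_e = 0.08285/0.28 = 0.2959 m/d
t = L / v = 1400 / 0.2959 = 4731 d
   = 4731 / 365 = 13.0 yr

13.0 years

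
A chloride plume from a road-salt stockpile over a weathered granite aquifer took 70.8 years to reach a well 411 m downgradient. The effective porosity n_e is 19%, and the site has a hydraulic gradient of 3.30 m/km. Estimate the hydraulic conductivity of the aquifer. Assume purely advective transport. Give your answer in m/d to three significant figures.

t = 70.8 years = 25840 d
v = L / t = 411 / 25840 = 0.01590 m/d
K = v · n / i = 0.01590 × 0.19 / 0.0033 = 0.916 m/d

0.916 m/d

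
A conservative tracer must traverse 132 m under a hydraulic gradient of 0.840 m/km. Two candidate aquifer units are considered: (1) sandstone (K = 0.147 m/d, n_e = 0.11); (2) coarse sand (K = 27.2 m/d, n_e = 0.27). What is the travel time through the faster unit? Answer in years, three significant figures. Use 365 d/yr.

4.27 years

Unit 1 (sandstone): v = 0.147×8.4e-4/0.11 = 0.001123 m/d, t = 132/0.001123 = 117600 d
Unit 2 (coarse sand): v = 27.2×8.4e-4/0.27 = 0.08462 m/d, t = 132/0.08462 = 1560 d
Faster: 1560 d / 365 = 4.27 yr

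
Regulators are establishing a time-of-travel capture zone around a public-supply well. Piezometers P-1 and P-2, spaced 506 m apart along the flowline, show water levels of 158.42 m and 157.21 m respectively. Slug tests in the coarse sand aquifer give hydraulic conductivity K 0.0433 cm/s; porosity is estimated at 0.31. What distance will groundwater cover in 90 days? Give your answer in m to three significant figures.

26.0 m

Hydraulic gradient i = (158.42 − 157.21) / 506 = 1.21 / 506 = 0.002391
K = 0.0433 cm/s × 864 = 37.41 m/d
Specific discharge q = 37.41 × 0.002391 = 0.08946 m/d
Average linear velocity = 0.08946 / 0.31 = 0.2886 m/d
L = v × T = 0.2886 × 90 = 25.97 m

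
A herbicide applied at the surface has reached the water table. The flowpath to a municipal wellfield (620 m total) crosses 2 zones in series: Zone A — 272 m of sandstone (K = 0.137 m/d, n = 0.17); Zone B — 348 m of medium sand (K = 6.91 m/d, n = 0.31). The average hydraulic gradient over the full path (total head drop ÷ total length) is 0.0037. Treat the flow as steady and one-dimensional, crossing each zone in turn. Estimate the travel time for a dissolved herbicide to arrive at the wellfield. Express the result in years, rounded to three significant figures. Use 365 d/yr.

375 years

Continuity: the same q passes through each zone, so ΔH = q·Σ(L_j/K_j) — the zones act as resistances in series.
Σ(L/K) = 272/0.137 + 348/6.91 = 1985 + 50.36 = 2036 d
K_eq = L_total / Σ(L/K) = 620 / 2036 = 0.3046 m/d
q = K_eq · i = 0.3046 × 0.0037 = 0.001127 m/d (same in every zone)
Zone A: v = q/n = 0.001127/0.17 = 0.006629 m/d → t_A = 272/0.006629 = 41030 d
Zone B: v = q/n = 0.001127/0.31 = 0.003635 m/d → t_B = 348/0.003635 = 95740 d
Total t = 41030 + 95740 = 136800 d
   = 136800 / 365 = 375 yr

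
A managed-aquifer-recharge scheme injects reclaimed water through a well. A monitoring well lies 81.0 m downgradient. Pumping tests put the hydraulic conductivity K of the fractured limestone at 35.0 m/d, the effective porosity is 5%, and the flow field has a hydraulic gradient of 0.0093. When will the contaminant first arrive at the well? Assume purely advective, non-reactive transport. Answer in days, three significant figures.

Darcy flux q = K·i = 35.0 × 0.0093 = 0.3255 m/d
v = Ki/n = 35.0·0.0093/0.05 = 6.510 m/d
t = L / v = 81.0 / 6.510 = 12.44 d

12.4 days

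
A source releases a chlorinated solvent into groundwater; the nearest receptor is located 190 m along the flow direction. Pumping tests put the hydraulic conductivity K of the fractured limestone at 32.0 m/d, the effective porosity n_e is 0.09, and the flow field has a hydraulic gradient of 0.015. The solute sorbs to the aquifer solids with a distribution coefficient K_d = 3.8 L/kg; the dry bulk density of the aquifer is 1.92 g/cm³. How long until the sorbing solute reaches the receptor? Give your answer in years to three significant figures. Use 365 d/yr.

8.01 years

Darcy flux q = K·i = 32.0 × 0.015 = 0.4800 m/d
Average linear velocity = 0.4800 / 0.09 = 5.333 m/d
Retardation R = 1 + ρ_b·K_d/n = 1 + 1.92×3.8/0.09 = 82.07
Contaminant velocity v_c = v/R = 5.333/82.07 = 0.06499 m/d
t = L/v_c = 190/0.06499 = 2924 d
   = 2924/365 = 8.01 yr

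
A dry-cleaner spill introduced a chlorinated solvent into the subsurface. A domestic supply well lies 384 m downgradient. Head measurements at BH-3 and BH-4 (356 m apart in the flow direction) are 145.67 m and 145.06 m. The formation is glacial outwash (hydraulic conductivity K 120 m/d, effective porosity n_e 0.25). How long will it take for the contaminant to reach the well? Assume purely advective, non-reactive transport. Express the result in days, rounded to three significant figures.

467 days

Hydraulic gradient i = (145.67 − 145.06) / 356 = 0.61 / 356 = 0.001713
Specific discharge q = 120 × 0.001713 = 0.2056 m/d
Seepage velocity v = q / n = 0.2056 / 0.25 = 0.8225 m/d
t = L / v = 384 / 0.8225 = 466.9 d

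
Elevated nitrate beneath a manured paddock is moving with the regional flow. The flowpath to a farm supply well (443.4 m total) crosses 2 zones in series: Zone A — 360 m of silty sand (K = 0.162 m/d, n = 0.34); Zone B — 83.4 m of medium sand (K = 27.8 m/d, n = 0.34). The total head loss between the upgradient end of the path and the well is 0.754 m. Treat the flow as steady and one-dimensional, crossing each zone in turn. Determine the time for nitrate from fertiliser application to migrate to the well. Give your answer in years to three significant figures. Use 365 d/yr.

1220 years

Steady 1-D flow in series ⇒ the Darcy flux q is identical in every zone and the zone head losses add (resistances L/K in series).
Σ(L/K) = 360/0.162 + 83.4/27.8 = 2222 + 3.000 = 2225 d
q = ΔH / Σ(L/K) = 0.754 / 2225 = 3.388e-4 m/d (same in every zone)
Zone A: v = q/n = 3.388e-4/0.34 = 9.966e-4 m/d → t_A = 360/9.966e-4 = 361200 d
Zone B: v = q/n = 3.388e-4/0.34 = 9.966e-4 m/d → t_B = 83.4/9.966e-4 = 83680 d
Total t = 361200 + 83680 = 444900 d
   = 444900 / 365 = 1220 yr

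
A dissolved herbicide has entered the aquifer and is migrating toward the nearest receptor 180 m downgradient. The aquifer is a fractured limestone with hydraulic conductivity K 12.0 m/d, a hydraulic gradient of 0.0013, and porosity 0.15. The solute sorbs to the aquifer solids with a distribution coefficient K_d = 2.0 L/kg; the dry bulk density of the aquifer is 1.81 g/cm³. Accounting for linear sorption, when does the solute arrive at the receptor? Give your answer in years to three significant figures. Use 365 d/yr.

119 years

Darcy flux q = K·i = 12.0 × 0.0013 = 0.01560 m/d
Seepage velocity v = q / n = 0.01560 / 0.15 = 0.1040 m/d
Retardation R = 1 + ρ_b·K_d/n = 1 + 1.81×2.0/0.15 = 25.13
Contaminant velocity v_c = v/R = 0.1040/25.13 = 0.004138 m/d
t = L/v_c = 180/0.004138 = 43500 d
   = 43500/365 = 119 yr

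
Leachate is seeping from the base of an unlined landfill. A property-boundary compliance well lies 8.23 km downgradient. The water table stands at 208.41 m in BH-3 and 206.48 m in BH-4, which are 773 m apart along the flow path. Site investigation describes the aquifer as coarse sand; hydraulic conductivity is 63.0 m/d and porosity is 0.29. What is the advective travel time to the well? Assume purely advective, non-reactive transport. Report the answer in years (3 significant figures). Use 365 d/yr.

Hydraulic gradient i = (208.41 − 206.48) / 773 = 1.93 / 773 = 0.002497
Darcy flux q = K·i = 63.0 × 0.002497 = 0.1573 m/d
Seepage velocity v = q / n = 0.1573 / 0.29 = 0.5424 m/d
L = 8.23 km = 8230 m
t = L / v = 8230 / 0.5424 = 15170 d
   = 15170 / 365 = 41.6 yr

41.6 years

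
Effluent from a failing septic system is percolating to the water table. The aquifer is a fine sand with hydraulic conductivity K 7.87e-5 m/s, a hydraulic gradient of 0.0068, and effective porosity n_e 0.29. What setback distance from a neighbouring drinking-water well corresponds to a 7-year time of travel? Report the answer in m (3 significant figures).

K = 7.87e-5 m/s × 86400 s/d = 6.800 m/d
Darcy flux q = K·i = 6.800 × 0.0068 = 0.04624 m/d
Seepage velocity v = q / n = 0.04624 / 0.29 = 0.1594 m/d
T = 7 yr × 365 = 2555 d
L = v × T = 0.1594 × 2555 = 407.4 m

407 m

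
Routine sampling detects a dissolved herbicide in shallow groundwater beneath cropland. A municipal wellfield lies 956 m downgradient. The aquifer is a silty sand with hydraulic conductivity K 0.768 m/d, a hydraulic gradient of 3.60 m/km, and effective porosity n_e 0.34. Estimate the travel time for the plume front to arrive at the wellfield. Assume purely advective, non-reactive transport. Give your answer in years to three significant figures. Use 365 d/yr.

322 years

q = Ki = 0.768 × 0.0036 = 0.002765 m/d
Average linear velocity = 0.002765 / 0.34 = 0.008132 m/d
t = L / v = 956 / 0.008132 = 117600 d
   = 117600 / 365 = 322 yr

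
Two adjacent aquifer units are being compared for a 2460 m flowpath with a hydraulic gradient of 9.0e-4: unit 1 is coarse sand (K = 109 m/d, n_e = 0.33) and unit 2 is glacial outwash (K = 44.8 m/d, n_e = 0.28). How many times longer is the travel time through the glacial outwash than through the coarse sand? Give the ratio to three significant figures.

2.06

Unit 1 (coarse sand): v = 109×9.0e-4/0.33 = 0.2973 m/d, t = 2460/0.2973 = 8275 d
Unit 2 (glacial outwash): v = 44.8×9.0e-4/0.28 = 0.1440 m/d, t = 2460/0.1440 = 17080 d
t(glacial outwash) / t(coarse sand) = 17080/8275 = 2.06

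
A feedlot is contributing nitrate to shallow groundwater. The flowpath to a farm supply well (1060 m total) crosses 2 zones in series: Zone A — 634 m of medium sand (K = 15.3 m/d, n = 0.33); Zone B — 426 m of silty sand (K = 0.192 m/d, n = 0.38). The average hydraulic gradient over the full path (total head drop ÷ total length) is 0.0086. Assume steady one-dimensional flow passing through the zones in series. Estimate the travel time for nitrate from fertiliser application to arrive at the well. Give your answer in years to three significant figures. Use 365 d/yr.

Continuity: the same q passes through each zone, so ΔH = q·Σ(L_j/K_j) — the zones act as resistances in series.
Σ(L/K) = 634/15.3 + 426/0.192 = 41.44 + 2219 = 2260 d
K_eq = L_total / Σ(L/K) = 1060 / 2260 = 0.4690 m/d
q = K_eq · i = 0.4690 × 0.0086 = 0.004033 m/d (same in every zone)
Zone A: v = q/n = 0.004033/0.33 = 0.01222 m/d → t_A = 634/0.01222 = 51870 d
Zone B: v = q/n = 0.004033/0.38 = 0.01061 m/d → t_B = 426/0.01061 = 40140 d
Total t = 51870 + 40140 = 92010 d
   = 92010 / 365 = 252 yr

252 years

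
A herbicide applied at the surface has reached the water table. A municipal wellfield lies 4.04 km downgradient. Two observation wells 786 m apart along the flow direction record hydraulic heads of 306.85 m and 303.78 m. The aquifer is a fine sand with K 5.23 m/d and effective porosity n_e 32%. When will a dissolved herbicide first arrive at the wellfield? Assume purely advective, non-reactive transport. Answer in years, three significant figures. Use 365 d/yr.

173 years

Hydraulic gradient i = (306.85 − 303.78) / 786 = 3.07 / 786 = 0.003906
q = Ki = 5.23 × 0.003906 = 0.02043 m/d
v = Ki/n = 5.23·0.003906/0.32 = 0.06384 m/d
L = 4.04 km = 4040 m
t = L / v = 4040 / 0.06384 = 63290 d
   = 63290 / 365 = 173 yr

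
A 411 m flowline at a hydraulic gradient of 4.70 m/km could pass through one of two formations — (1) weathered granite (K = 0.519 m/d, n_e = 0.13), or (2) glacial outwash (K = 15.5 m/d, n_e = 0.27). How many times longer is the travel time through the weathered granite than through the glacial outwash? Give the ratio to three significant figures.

14.4

Unit 1 (weathered granite): v = 0.519×0.0047/0.13 = 0.01876 m/d, t = 411/0.01876 = 21900 d
Unit 2 (glacial outwash): v = 15.5×0.0047/0.27 = 0.2698 m/d, t = 411/0.2698 = 1523 d
t(weathered granite) / t(glacial outwash) = 21900/1523 = 14.4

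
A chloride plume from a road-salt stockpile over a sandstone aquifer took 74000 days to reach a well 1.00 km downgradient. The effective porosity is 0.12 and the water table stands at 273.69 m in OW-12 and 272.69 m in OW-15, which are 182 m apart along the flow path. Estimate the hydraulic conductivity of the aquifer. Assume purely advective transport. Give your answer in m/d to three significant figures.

Hydraulic gradient i = (273.69 − 272.69) / 182 = 1.00 / 182 = 0.005495
L = 1.00 km = 1000 m
v = L / t = 1000 / 74000 = 0.01351 m/d
K = v · n / i = 0.01351 × 0.12 / 0.005495 = 0.295 m/d

0.295 m/d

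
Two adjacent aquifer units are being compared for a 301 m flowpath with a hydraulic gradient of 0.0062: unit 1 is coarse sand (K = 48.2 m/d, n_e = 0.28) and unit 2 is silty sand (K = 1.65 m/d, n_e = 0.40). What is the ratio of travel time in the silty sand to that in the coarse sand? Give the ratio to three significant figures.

41.7

Unit 1 (coarse sand): v = 48.2×0.0062/0.28 = 1.067 m/d, t = 301/1.067 = 282.0 d
Unit 2 (silty sand): v = 1.65×0.0062/0.40 = 0.02557 m/d, t = 301/0.02557 = 11770 d
t(silty sand) / t(coarse sand) = 11770/282.0 = 41.7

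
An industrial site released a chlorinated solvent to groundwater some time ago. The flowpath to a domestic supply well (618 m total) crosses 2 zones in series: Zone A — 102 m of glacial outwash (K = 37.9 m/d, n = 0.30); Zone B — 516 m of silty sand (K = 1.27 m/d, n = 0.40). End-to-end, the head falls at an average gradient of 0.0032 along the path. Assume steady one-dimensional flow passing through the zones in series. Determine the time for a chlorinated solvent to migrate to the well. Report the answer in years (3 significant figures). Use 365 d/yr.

134 years

Steady 1-D flow in series ⇒ the Darcy flux q is identical in every zone and the zone head losses add (resistances L/K in series).
Σ(L/K) = 102/37.9 + 516/1.27 = 2.691 + 406.3 = 409.0 d
K_eq = L_total / Σ(L/K) = 618 / 409.0 = 1.511 m/d
q = K_eq · i = 1.511 × 0.0032 = 0.004835 m/d (same in every zone)
Zone A: v = q/n = 0.004835/0.30 = 0.01612 m/d → t_A = 102/0.01612 = 6328 d
Zone B: v = q/n = 0.004835/0.40 = 0.01209 m/d → t_B = 516/0.01209 = 42690 d
Total t = 6328 + 42690 = 49010 d
   = 49010 / 365 = 134 yr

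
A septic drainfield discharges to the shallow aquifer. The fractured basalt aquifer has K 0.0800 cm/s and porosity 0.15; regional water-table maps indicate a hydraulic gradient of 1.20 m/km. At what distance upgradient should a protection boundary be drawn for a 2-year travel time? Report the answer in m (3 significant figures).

K = 0.0800 cm/s × 864 = 69.12 m/d
Darcy flux q = K·i = 69.12 × 0.0012 = 0.08294 m/d
v_s = q/n_e = 0.08294/0.15 = 0.5530 m/d
T = 2 yr × 365 = 730 d
L = v × T = 0.5530 × 730 = 403.7 m

404 m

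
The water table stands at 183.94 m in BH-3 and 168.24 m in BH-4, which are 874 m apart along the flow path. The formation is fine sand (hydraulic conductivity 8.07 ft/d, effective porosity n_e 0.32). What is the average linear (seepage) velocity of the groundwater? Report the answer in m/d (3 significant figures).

0.138 m/d

Hydraulic gradient i = (183.94 − 168.24) / 874 = 15.70 / 874 = 0.01796
K = 8.07 ft/d × 0.3048 = 2.460 m/d
Darcy flux q = K·i = 2.460 × 0.01796 = 0.04419 m/d
v_s = q/n_e = 0.04419/0.32 = 0.1381 m/d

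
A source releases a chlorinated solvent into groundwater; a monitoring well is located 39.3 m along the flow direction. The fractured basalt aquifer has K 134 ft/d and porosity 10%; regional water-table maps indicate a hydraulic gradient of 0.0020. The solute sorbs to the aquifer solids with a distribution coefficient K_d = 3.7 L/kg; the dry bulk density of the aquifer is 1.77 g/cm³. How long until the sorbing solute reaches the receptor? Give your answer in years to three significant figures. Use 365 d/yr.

K = 134 ft/d × 0.3048 = 40.84 m/d
q = Ki = 40.84 × 0.0020 = 0.08169 m/d
Average linear velocity = 0.08169 / 0.10 = 0.8169 m/d
Retardation R = 1 + ρ_b·K_d/n = 1 + 1.77×3.7/0.10 = 66.49
Contaminant velocity v_c = v/R = 0.8169/66.49 = 0.01229 m/d
t = L/v_c = 39.3/0.01229 = 3199 d
   = 3199/365 = 8.76 yr

8.76 years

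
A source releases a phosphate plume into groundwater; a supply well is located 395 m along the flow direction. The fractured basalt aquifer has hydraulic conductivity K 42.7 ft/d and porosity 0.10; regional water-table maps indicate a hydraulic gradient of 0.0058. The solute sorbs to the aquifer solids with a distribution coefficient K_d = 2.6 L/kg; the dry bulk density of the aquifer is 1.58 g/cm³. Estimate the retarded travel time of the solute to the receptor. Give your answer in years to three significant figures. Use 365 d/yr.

60.3 years

K = 42.7 ft/d × 0.3048 = 13.01 m/d
Darcy flux q = K·i = 13.01 × 0.0058 = 0.07549 m/d
v_s = q/n_e = 0.07549/0.10 = 0.7549 m/d
Retardation R = 1 + ρ_b·K_d/n = 1 + 1.58×2.6/0.10 = 42.08
Contaminant velocity v_c = v/R = 0.7549/42.08 = 0.01794 m/d
t = L/v_c = 395/0.01794 = 22020 d
   = 22020/365 = 60.3 yr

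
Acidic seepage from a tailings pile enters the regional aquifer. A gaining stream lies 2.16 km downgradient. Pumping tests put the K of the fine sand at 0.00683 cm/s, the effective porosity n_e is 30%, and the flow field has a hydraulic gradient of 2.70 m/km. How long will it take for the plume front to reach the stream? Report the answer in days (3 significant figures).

40700 days

K = 0.00683 cm/s × 864 = 5.901 m/d
Darcy flux q = K·i = 5.901 × 0.0027 = 0.01593 m/d
Average linear velocity = 0.01593 / 0.30 = 0.05311 m/d
L = 2.16 km = 2160 m
t = L / v = 2160 / 0.05311 = 40670 d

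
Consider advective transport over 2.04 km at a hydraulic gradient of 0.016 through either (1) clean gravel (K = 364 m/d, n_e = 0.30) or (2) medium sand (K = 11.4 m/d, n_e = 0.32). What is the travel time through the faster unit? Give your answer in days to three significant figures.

Unit 1 (clean gravel): v = 364×0.016/0.30 = 19.41 m/d, t = 2040/19.41 = 105.1 d
Unit 2 (medium sand): v = 11.4×0.016/0.32 = 0.5700 m/d, t = 2040/0.5700 = 3579 d
Faster unit: t = 105 d

105 days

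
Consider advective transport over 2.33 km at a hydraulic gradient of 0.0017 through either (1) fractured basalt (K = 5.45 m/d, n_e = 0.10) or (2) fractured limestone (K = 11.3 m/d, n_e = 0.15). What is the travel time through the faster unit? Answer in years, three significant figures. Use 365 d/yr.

Unit 1 (fractured basalt): v = 5.45×0.0017/0.10 = 0.09265 m/d, t = 2330/0.09265 = 25150 d
Unit 2 (fractured limestone): v = 11.3×0.0017/0.15 = 0.1281 m/d, t = 2330/0.1281 = 18190 d
Faster: 18190 d / 365 = 49.8 yr

49.8 years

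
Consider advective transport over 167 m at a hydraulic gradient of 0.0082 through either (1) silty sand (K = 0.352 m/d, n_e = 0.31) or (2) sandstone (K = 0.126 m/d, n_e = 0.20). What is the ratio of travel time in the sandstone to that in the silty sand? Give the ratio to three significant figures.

1.80

Unit 1 (silty sand): v = 0.352×0.0082/0.31 = 0.009311 m/d, t = 167/0.009311 = 17940 d
Unit 2 (sandstone): v = 0.126×0.0082/0.20 = 0.005166 m/d, t = 167/0.005166 = 32330 d
t(sandstone) / t(silty sand) = 32330/17940 = 1.80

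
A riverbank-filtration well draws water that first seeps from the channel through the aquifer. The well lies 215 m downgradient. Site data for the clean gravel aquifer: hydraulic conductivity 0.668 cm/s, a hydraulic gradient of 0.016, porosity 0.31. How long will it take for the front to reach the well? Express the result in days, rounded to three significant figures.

7.22 days

K = 0.668 cm/s × 864 = 577.2 m/d
Specific discharge q = 577.2 × 0.016 = 9.234 m/d
Seepage velocity v = q / n = 9.234 / 0.31 = 29.79 m/d
t = L / v = 215 / 29.79 = 7.218 d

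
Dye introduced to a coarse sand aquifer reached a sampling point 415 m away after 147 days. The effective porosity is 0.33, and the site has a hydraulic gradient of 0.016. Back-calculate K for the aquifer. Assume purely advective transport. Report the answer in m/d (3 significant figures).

58.2 m/d

v = L / t = 415 / 147 = 2.823 m/d
K = v · n / i = 2.823 × 0.33 / 0.016 = 58.2 m/d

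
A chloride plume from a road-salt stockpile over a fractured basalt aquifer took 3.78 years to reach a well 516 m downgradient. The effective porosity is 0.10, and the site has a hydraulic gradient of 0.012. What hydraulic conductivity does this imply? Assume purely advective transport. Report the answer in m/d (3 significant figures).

3.12 m/d

t = 3.78 years = 1380 d
v = L / t = 516 / 1380 = 0.3740 m/d
K = v · n / i = 0.3740 × 0.10 / 0.012 = 3.12 m/d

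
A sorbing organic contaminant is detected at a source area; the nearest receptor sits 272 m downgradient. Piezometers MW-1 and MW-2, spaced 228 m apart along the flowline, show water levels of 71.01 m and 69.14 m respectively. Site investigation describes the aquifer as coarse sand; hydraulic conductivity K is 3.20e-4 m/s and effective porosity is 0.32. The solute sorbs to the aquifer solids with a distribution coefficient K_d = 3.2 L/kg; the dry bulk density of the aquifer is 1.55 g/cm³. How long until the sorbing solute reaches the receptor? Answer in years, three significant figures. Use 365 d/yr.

Hydraulic gradient i = (71.01 − 69.14) / 228 = 1.87 / 228 = 0.008202
K = 3.20e-4 m/s × 86400 s/d = 27.65 m/d
Darcy flux q = K·i = 27.65 × 0.008202 = 0.2268 m/d
v = Ki/n = 27.65·0.008202/0.32 = 0.7086 m/d
Retardation R = 1 + ρ_b·K_d/n = 1 + 1.55×3.2/0.32 = 16.50
Contaminant velocity v_c = v/R = 0.7086/16.50 = 0.04295 m/d
t = L/v_c = 272/0.04295 = 6333 d
   = 6333/365 = 17.4 yr

17.4 years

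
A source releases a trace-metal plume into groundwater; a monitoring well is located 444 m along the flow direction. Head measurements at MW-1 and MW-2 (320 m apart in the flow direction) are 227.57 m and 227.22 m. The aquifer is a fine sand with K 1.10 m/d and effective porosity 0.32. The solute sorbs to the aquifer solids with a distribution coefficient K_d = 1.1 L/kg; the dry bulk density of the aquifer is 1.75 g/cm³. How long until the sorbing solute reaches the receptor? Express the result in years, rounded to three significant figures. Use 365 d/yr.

2270 years

Hydraulic gradient i = (227.57 − 227.22) / 320 = 0.35 / 320 = 0.001094
Specific discharge q = 1.10 × 0.001094 = 0.001203 m/d
Average linear velocity = 0.001203 / 0.32 = 0.003760 m/d
Retardation R = 1 + ρ_b·K_d/n = 1 + 1.75×1.1/0.32 = 7.016
Contaminant velocity v_c = v/R = 0.003760/7.016 = 5.359e-4 m/d
t = L/v_c = 444/5.359e-4 = 828500 d
   = 828500/365 = 2270 yr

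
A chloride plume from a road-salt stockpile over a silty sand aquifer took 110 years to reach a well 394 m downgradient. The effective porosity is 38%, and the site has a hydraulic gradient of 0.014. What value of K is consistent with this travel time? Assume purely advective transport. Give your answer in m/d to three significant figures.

0.266 m/d

t = 110 years = 40150 d
v = L / t = 394 / 40150 = 0.009813 m/d
K = v · n / i = 0.009813 × 0.38 / 0.014 = 0.266 m/d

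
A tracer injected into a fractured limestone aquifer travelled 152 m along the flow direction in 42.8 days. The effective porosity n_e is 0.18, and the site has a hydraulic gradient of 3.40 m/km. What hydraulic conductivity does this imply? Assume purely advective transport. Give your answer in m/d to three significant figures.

v = L / t = 152 / 42.8 = 3.551 m/d
K = v · n / i = 3.551 × 0.18 / 0.0034 = 188 m/d

188 m/d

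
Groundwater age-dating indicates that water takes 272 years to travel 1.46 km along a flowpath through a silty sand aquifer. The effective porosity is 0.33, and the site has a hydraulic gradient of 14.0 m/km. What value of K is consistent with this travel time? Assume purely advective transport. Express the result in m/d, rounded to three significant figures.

0.347 m/d

t = 272 years = 99280 d
L = 1.46 km = 1460 m
v = L / t = 1460 / 99280 = 0.01471 m/d
K = v · n / i = 0.01471 × 0.33 / 0.014 = 0.347 m/d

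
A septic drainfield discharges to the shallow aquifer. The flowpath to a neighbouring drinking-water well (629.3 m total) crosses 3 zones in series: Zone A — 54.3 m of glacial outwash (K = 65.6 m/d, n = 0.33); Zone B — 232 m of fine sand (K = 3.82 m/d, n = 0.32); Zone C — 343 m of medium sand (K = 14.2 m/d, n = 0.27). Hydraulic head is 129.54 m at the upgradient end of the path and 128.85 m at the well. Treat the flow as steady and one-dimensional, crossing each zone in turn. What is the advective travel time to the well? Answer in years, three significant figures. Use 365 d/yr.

62.9 years

Total head drop ΔH = 129.54 − 128.85 = 0.69 m
Continuity: the same q passes through each zone, so ΔH = q·Σ(L_j/K_j) — the zones act as resistances in series.
Σ(L/K) = 54.3/65.6 + 232/3.82 + 343/14.2 = 0.8277 + 60.73 + 24.15 = 85.72 d
q = ΔH / Σ(L/K) = 0.69 / 85.72 = 0.008050 m/d (same in every zone)
Zone A: v = q/n = 0.008050/0.33 = 0.02439 m/d → t_A = 54.3/0.02439 = 2226 d
Zone B: v = q/n = 0.008050/0.32 = 0.02516 m/d → t_B = 232/0.02516 = 9223 d
Zone C: v = q/n = 0.008050/0.27 = 0.02981 m/d → t_C = 343/0.02981 = 11500 d
Total t = 2226 + 9223 + 11500 = 22950 d
   = 22950 / 365 = 62.9 yr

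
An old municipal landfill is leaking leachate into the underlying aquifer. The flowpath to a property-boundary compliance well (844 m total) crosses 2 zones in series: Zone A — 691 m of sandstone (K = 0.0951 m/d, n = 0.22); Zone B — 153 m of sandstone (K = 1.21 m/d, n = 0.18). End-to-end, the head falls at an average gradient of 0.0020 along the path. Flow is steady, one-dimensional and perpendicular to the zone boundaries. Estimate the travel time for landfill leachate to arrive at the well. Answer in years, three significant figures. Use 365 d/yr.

2150 years

Steady 1-D flow in series ⇒ the Darcy flux q is identical in every zone and the zone head losses add (resistances L/K in series).
Σ(L/K) = 691/0.0951 + 153/1.21 = 7266 + 126.4 = 7392 d
K_eq = L_total / Σ(L/K) = 844 / 7392 = 0.1142 m/d
q = K_eq · i = 0.1142 × 0.0020 = 2.283e-4 m/d (same in every zone)
Zone A: v = q/n = 2.283e-4/0.22 = 0.001038 m/d → t_A = 691/0.001038 = 665800 d
Zone B: v = q/n = 2.283e-4/0.18 = 0.001269 m/d → t_B = 153/0.001269 = 120600 d
Total t = 665800 + 120600 = 786400 d
   = 786400 / 365 = 2150 yr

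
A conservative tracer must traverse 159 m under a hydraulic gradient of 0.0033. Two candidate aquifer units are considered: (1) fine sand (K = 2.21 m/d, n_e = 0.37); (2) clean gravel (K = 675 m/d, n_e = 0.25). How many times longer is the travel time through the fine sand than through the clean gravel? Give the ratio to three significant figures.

452

Unit 1 (fine sand): v = 2.21×0.0033/0.37 = 0.01971 m/d, t = 159/0.01971 = 8067 d
Unit 2 (clean gravel): v = 675×0.0033/0.25 = 8.910 m/d, t = 159/8.910 = 17.85 d
t(fine sand) / t(clean gravel) = 8067/17.85 = 452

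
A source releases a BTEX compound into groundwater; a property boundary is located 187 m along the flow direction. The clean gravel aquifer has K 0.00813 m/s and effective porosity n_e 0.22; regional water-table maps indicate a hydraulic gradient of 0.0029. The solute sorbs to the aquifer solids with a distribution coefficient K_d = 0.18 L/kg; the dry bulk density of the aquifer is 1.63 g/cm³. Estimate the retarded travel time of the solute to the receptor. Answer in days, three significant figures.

47.1 days

K = 0.00813 m/s × 86400 s/d = 702.4 m/d
Specific discharge q = 702.4 × 0.0029 = 2.037 m/d
Average linear velocity = 2.037 / 0.22 = 9.259 m/d
Retardation R = 1 + ρ_b·K_d/n = 1 + 1.63×0.18/0.22 = 2.334
Contaminant velocity v_c = v/R = 9.259/2.334 = 3.968 m/d
t = L/v_c = 187/3.968 = 47.13 d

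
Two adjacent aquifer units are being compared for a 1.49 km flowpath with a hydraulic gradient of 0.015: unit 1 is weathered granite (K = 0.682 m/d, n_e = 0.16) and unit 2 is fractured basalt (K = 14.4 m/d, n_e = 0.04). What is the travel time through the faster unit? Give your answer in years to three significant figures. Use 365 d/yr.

0.756 years

Unit 1 (weathered granite): v = 0.682×0.015/0.16 = 0.06394 m/d, t = 1490/0.06394 = 23300 d
Unit 2 (fractured basalt): v = 14.4×0.015/0.04 = 5.400 m/d, t = 1490/5.400 = 275.9 d
Faster: 275.9 d / 365 = 0.756 yr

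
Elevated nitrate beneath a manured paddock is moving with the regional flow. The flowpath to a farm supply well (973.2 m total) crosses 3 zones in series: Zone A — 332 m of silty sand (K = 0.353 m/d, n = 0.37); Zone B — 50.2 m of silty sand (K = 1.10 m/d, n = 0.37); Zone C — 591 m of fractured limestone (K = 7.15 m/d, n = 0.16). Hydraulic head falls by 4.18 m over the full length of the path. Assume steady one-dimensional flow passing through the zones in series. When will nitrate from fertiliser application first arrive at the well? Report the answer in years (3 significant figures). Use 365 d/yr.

Steady 1-D flow in series ⇒ the Darcy flux q is identical in every zone and the zone head losses add (resistances L/K in series).
Σ(L/K) = 332/0.353 + 50.2/1.10 + 591/7.15 = 940.5 + 45.64 + 82.66 = 1069 d
q = ΔH / Σ(L/K) = 4.18 / 1069 = 0.003911 m/d (same in every zone)
Zone A: v = q/n = 0.003911/0.37 = 0.01057 m/d → t_A = 332/0.01057 = 31410 d
Zone B: v = q/n = 0.003911/0.37 = 0.01057 m/d → t_B = 50.2/0.01057 = 4749 d
Zone C: v = q/n = 0.003911/0.16 = 0.02444 m/d → t_C = 591/0.02444 = 24180 d
Total t = 31410 + 4749 + 24180 = 60340 d
   = 60340 / 365 = 165 yr

165 years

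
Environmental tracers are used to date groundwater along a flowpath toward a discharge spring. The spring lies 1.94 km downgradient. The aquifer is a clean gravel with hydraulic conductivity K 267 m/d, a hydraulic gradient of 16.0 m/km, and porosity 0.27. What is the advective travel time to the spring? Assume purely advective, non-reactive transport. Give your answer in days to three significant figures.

123 days

Darcy flux q = K·i = 267 × 0.016 = 4.272 m/d
v_s = q/n_e = 4.272/0.27 = 15.82 m/d
L = 1.94 km = 1940 m
t = L / v = 1940 / 15.82 = 122.6 d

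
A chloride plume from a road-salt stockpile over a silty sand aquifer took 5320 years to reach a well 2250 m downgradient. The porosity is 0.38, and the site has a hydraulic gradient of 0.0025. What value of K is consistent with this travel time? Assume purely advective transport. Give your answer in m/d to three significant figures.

t = 5320 years = 1.942e6 d
v = L / t = 2250 / 1.942e6 = 0.001159 m/d
K = v · n / i = 0.001159 × 0.38 / 0.0025 = 0.176 m/d

0.176 m/d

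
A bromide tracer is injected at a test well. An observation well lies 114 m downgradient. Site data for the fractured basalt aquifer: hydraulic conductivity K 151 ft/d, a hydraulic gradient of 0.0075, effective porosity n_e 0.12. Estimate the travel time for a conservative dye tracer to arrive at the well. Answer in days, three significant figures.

K = 151 ft/d × 0.3048 = 46.02 m/d
Darcy flux q = K·i = 46.02 × 0.0075 = 0.3452 m/d
Average linear velocity = 0.3452 / 0.12 = 2.877 m/d
t = L / v = 114 / 2.877 = 39.63 d

39.6 days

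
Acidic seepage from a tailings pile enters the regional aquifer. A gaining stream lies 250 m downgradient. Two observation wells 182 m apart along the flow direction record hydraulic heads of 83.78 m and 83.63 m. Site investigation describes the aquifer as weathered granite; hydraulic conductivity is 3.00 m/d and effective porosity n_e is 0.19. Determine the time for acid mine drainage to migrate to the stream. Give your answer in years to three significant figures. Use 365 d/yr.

52.6 years

Hydraulic gradient i = (83.78 − 83.63) / 182 = 0.15 / 182 = 8.242e-4
Darcy flux q = K·i = 3.00 × 8.242e-4 = 0.002473 m/d
v_s = q/n_e = 0.002473/0.19 = 0.01301 m/d
t = L / v = 250 / 0.01301 = 19210 d
   = 19210 / 365 = 52.6 yr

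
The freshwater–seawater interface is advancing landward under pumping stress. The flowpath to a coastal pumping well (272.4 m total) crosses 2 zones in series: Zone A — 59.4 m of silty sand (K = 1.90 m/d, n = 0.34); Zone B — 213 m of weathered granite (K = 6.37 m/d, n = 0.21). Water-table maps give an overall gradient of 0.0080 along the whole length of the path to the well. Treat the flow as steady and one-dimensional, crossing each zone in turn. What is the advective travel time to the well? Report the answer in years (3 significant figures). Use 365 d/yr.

Continuity: the same q passes through each zone, so ΔH = q·Σ(L_j/K_j) — the zones act as resistances in series.
Σ(L/K) = 59.4/1.90 + 213/6.37 = 31.26 + 33.44 = 64.70 d
K_eq = L_total / Σ(L/K) = 272.4 / 64.70 = 4.210 m/d
q = K_eq · i = 4.210 × 0.0080 = 0.03368 m/d (same in every zone)
Zone A: v = q/n = 0.03368/0.34 = 0.09906 m/d → t_A = 59.4/0.09906 = 599.6 d
Zone B: v = q/n = 0.03368/0.21 = 0.1604 m/d → t_B = 213/0.1604 = 1328 d
Total t = 599.6 + 1328 = 1928 d
   = 1928 / 365 = 5.28 yr

5.28 years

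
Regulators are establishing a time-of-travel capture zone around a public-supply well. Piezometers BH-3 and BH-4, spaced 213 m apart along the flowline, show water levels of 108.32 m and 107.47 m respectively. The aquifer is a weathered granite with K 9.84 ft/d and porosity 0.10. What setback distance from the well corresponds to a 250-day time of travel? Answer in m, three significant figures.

Hydraulic gradient i = (108.32 − 107.47) / 213 = 0.85 / 213 = 0.003991
K = 9.84 ft/d × 0.3048 = 2.999 m/d
q = Ki = 2.999 × 0.003991 = 0.01197 m/d
Average linear velocity = 0.01197 / 0.10 = 0.1197 m/d
L = v × T = 0.1197 × 250 = 29.92 m

29.9 m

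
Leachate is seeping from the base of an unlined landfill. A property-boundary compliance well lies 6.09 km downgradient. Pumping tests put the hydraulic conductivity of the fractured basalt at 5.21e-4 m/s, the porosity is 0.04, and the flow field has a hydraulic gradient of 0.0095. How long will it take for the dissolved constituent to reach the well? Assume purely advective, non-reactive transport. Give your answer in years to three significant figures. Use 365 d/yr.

1.56 years

K = 5.21e-4 m/s × 86400 s/d = 45.01 m/d
Specific discharge q = 45.01 × 0.0095 = 0.4276 m/d
v_s = q/n_e = 0.4276/0.04 = 10.69 m/d
L = 6.09 km = 6090 m
t = L / v = 6090 / 10.69 = 569.6 d
   = 569.6 / 365 = 1.56 yr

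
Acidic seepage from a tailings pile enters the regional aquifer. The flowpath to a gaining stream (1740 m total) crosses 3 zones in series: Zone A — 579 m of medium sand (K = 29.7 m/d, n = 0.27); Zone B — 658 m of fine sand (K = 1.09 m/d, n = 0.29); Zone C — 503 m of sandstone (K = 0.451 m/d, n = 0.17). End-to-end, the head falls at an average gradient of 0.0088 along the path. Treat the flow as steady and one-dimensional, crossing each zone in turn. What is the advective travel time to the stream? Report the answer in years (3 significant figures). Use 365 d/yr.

Continuity: the same q passes through each zone, so ΔH = q·Σ(L_j/K_j) — the zones act as resistances in series.
Σ(L/K) = 579/29.7 + 658/1.09 + 503/0.451 = 19.49 + 603.7 + 1115 = 1738 d
K_eq = L_total / Σ(L/K) = 1740 / 1738 = 1.001 m/d
q = K_eq · i = 1.001 × 0.0088 = 0.008808 m/d (same in every zone)
Zone A: v = q/n = 0.008808/0.27 = 0.03262 m/d → t_A = 579/0.03262 = 17750 d
Zone B: v = q/n = 0.008808/0.29 = 0.03037 m/d → t_B = 658/0.03037 = 21660 d
Zone C: v = q/n = 0.008808/0.17 = 0.05181 m/d → t_C = 503/0.05181 = 9708 d
Total t = 17750 + 21660 + 9708 = 49120 d
   = 49120 / 365 = 135 yr

135 years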